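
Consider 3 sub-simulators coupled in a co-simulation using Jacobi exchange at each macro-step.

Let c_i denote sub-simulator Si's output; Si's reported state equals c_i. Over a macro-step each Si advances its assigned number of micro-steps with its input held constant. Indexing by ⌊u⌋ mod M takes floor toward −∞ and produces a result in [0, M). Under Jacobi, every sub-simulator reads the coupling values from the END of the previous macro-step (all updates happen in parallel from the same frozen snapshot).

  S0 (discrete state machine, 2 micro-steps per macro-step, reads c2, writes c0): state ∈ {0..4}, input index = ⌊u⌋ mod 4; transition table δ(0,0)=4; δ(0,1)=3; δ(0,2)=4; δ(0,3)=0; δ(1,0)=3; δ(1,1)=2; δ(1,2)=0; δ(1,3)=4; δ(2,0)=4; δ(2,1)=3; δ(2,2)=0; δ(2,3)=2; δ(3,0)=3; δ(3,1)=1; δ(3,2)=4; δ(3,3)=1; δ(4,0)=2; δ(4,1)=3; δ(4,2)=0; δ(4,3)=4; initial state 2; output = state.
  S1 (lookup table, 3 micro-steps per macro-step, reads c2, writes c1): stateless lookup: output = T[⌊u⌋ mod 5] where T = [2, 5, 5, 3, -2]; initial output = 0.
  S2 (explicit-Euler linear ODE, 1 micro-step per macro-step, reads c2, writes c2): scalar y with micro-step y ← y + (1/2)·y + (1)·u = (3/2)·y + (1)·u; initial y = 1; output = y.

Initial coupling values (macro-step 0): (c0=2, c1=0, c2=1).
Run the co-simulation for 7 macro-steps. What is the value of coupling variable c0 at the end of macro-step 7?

macro 1: S0 reads c2=1 → after 2×micro: 1; S1 reads c2=1 → after 3×micro: 5; S2 reads c2=1 → after 1×micro: 5/2 ⇒ (c0=1, c1=5, c2=5/2)
macro 2: S0 reads c2=5/2 → after 2×micro: 4; S1 reads c2=5/2 → after 3×micro: 5; S2 reads c2=5/2 → after 1×micro: 25/4 ⇒ (c0=4, c1=5, c2=25/4)
macro 3: S0 reads c2=25/4 → after 2×micro: 4; S1 reads c2=25/4 → after 3×micro: 5; S2 reads c2=25/4 → after 1×micro: 125/8 ⇒ (c0=4, c1=5, c2=125/8)
macro 4: S0 reads c2=125/8 → after 2×micro: 4; S1 reads c2=125/8 → after 3×micro: 2; S2 reads c2=125/8 → after 1×micro: 625/16 ⇒ (c0=4, c1=2, c2=625/16)
macro 5: S0 reads c2=625/16 → after 2×micro: 4; S1 reads c2=625/16 → after 3×micro: -2; S2 reads c2=625/16 → after 1×micro: 3125/32 ⇒ (c0=4, c1=-2, c2=3125/32)
macro 6: S0 reads c2=3125/32 → after 2×micro: 1; S1 reads c2=3125/32 → after 3×micro: 5; S2 reads c2=3125/32 → after 1×micro: 15625/64 ⇒ (c0=1, c1=5, c2=15625/64)
macro 7: S0 reads c2=15625/64 → after 2×micro: 3; S1 reads c2=15625/64 → after 3×micro: -2; S2 reads c2=15625/64 → after 1×micro: 78125/128 ⇒ (c0=3, c1=-2, c2=78125/128)

c0 at macro-step 7 = 3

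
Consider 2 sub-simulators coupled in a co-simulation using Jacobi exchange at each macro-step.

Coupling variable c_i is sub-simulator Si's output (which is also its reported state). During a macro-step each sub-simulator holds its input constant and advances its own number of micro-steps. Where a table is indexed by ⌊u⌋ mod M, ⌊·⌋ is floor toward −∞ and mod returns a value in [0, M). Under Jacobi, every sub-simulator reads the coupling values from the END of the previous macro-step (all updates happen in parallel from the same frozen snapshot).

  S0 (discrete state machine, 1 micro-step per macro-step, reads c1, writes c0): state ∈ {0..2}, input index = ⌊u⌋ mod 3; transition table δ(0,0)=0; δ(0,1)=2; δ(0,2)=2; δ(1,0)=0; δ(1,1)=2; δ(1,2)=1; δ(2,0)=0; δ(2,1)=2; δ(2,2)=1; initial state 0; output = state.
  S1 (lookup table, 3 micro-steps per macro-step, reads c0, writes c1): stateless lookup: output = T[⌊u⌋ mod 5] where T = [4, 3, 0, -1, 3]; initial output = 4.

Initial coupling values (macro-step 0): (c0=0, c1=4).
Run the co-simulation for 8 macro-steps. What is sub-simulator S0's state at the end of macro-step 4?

macro 1: S0 reads c1=4 → after 1×micro: 2; S1 reads c0=0 → after 3×micro: 4 ⇒ (c0=2, c1=4)
macro 2: S0 reads c1=4 → after 1×micro: 2; S1 reads c0=2 → after 3×micro: 0 ⇒ (c0=2, c1=0)
macro 3: S0 reads c1=0 → after 1×micro: 0; S1 reads c0=2 → after 3×micro: 0 ⇒ (c0=0, c1=0)
macro 4: S0 reads c1=0 → after 1×micro: 0; S1 reads c0=0 → after 3×micro: 4 ⇒ (c0=0, c1=4)
macro 5: S0 reads c1=4 → after 1×micro: 2; S1 reads c0=0 → after 3×micro: 4 ⇒ (c0=2, c1=4)
macro 6: S0 reads c1=4 → after 1×micro: 2; S1 reads c0=2 → after 3×micro: 0 ⇒ (c0=2, c1=0)
macro 7: S0 reads c1=0 → after 1×micro: 0; S1 reads c0=2 → after 3×micro: 0 ⇒ (c0=0, c1=0)
macro 8: S0 reads c1=0 → after 1×micro: 0; S1 reads c0=0 → after 3×micro: 4 ⇒ (c0=0, c1=4)

S0 state at macro-step 4 = 0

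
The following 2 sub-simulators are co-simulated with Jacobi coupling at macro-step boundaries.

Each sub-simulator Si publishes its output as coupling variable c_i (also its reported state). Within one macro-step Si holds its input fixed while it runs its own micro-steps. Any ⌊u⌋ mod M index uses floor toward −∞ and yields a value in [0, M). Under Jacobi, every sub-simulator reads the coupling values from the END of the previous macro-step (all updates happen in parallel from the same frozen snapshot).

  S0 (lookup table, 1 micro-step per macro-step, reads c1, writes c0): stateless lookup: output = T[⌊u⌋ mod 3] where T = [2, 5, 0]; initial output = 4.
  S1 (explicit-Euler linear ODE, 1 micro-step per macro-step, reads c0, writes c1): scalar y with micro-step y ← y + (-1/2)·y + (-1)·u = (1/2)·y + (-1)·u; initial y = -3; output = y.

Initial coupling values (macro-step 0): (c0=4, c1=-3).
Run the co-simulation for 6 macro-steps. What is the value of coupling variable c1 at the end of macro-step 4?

macro 1: S0 reads c1=-3 → after 1×micro: 2; S1 reads c0=4 → after 1×micro: -11/2 ⇒ (c0=2, c1=-11/2)
macro 2: S0 reads c1=-11/2 → after 1×micro: 2; S1 reads c0=2 → after 1×micro: -19/4 ⇒ (c0=2, c1=-19/4)
macro 3: S0 reads c1=-19/4 → after 1×micro: 5; S1 reads c0=2 → after 1×micro: -35/8 ⇒ (c0=5, c1=-35/8)
macro 4: S0 reads c1=-35/8 → after 1×micro: 5; S1 reads c0=5 → after 1×micro: -115/16 ⇒ (c0=5, c1=-115/16)
macro 5: S0 reads c1=-115/16 → after 1×micro: 5; S1 reads c0=5 → after 1×micro: -275/32 ⇒ (c0=5, c1=-275/32)
macro 6: S0 reads c1=-275/32 → after 1×micro: 2; S1 reads c0=5 → after 1×micro: -595/64 ⇒ (c0=2, c1=-595/64)

c1 at macro-step 4 = -115/16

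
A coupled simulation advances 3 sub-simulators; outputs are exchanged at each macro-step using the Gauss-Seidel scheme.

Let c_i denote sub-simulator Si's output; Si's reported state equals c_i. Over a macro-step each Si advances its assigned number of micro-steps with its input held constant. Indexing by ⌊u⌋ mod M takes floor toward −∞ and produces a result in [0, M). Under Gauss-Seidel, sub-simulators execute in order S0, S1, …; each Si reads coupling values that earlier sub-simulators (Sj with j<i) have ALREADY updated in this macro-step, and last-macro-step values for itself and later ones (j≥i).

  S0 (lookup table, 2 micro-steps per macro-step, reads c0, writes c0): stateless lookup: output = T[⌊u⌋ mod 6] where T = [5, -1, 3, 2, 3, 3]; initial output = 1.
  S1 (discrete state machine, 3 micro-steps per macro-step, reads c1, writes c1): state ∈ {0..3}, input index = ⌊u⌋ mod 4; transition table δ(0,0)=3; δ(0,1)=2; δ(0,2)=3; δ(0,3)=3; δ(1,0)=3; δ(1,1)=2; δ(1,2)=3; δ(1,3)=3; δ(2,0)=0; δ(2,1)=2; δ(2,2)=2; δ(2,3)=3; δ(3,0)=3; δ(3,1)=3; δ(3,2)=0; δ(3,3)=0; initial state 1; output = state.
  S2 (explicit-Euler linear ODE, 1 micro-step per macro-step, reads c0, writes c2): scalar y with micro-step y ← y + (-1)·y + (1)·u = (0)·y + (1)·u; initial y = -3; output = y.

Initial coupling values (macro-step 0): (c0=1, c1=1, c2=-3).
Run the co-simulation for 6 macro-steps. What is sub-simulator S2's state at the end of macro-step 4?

S2 state at macro-step 4 = 3

macro 1: S0 reads c0=1 → after 2×micro: -1; S1 reads c1=1 → after 3×micro: 2; S2 reads c0=-1 → after 1×micro: -1 ⇒ (c0=-1, c1=2, c2=-1)
macro 2: S0 reads c0=-1 → after 2×micro: 3; S1 reads c1=2 → after 3×micro: 2; S2 reads c0=3 → after 1×micro: 3 ⇒ (c0=3, c1=2, c2=3)
macro 3: S0 reads c0=3 → after 2×micro: 2; S1 reads c1=2 → after 3×micro: 2; S2 reads c0=2 → after 1×micro: 2 ⇒ (c0=2, c1=2, c2=2)
macro 4: S0 reads c0=2 → after 2×micro: 3; S1 reads c1=2 → after 3×micro: 2; S2 reads c0=3 → after 1×micro: 3 ⇒ (c0=3, c1=2, c2=3)
macro 5: S0 reads c0=3 → after 2×micro: 2; S1 reads c1=2 → after 3×micro: 2; S2 reads c0=2 → after 1×micro: 2 ⇒ (c0=2, c1=2, c2=2)
macro 6: S0 reads c0=2 → after 2×micro: 3; S1 reads c1=2 → after 3×micro: 2; S2 reads c0=3 → after 1×micro: 3 ⇒ (c0=3, c1=2, c2=3)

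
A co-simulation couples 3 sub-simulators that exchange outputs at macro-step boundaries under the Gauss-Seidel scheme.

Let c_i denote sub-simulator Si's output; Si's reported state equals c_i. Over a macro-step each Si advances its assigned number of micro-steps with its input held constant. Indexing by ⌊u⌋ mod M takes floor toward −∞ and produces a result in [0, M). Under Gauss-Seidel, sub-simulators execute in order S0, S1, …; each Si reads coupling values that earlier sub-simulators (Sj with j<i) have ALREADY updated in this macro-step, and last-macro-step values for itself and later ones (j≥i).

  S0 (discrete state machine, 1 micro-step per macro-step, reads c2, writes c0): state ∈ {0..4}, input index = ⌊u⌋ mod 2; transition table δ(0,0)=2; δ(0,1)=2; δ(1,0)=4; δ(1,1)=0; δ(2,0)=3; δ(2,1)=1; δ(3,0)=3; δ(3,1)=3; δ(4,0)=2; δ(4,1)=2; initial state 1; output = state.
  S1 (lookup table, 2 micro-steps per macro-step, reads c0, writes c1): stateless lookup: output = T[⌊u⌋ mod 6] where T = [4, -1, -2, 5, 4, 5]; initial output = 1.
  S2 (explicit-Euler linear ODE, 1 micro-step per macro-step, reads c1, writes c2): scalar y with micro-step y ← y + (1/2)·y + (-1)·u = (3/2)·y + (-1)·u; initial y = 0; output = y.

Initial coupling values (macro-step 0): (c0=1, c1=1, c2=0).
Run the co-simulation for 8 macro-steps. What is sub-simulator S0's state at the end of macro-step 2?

macro 1: S0 reads c2=0 → after 1×micro: 4; S1 reads c0=4 → after 2×micro: 4; S2 reads c1=4 → after 1×micro: -4 ⇒ (c0=4, c1=4, c2=-4)
macro 2: S0 reads c2=-4 → after 1×micro: 2; S1 reads c0=2 → after 2×micro: -2; S2 reads c1=-2 → after 1×micro: -4 ⇒ (c0=2, c1=-2, c2=-4)
macro 3: S0 reads c2=-4 → after 1×micro: 3; S1 reads c0=3 → after 2×micro: 5; S2 reads c1=5 → after 1×micro: -11 ⇒ (c0=3, c1=5, c2=-11)
macro 4: S0 reads c2=-11 → after 1×micro: 3; S1 reads c0=3 → after 2×micro: 5; S2 reads c1=5 → after 1×micro: -43/2 ⇒ (c0=3, c1=5, c2=-43/2)
macro 5: S0 reads c2=-43/2 → after 1×micro: 3; S1 reads c0=3 → after 2×micro: 5; S2 reads c1=5 → after 1×micro: -149/4 ⇒ (c0=3, c1=5, c2=-149/4)
macro 6: S0 reads c2=-149/4 → after 1×micro: 3; S1 reads c0=3 → after 2×micro: 5; S2 reads c1=5 → after 1×micro: -487/8 ⇒ (c0=3, c1=5, c2=-487/8)
macro 7: S0 reads c2=-487/8 → after 1×micro: 3; S1 reads c0=3 → after 2×micro: 5; S2 reads c1=5 → after 1×micro: -1541/16 ⇒ (c0=3, c1=5, c2=-1541/16)
macro 8: S0 reads c2=-1541/16 → after 1×micro: 3; S1 reads c0=3 → after 2×micro: 5; S2 reads c1=5 → after 1×micro: -4783/32 ⇒ (c0=3, c1=5, c2=-4783/32)

S0 state at macro-step 2 = 2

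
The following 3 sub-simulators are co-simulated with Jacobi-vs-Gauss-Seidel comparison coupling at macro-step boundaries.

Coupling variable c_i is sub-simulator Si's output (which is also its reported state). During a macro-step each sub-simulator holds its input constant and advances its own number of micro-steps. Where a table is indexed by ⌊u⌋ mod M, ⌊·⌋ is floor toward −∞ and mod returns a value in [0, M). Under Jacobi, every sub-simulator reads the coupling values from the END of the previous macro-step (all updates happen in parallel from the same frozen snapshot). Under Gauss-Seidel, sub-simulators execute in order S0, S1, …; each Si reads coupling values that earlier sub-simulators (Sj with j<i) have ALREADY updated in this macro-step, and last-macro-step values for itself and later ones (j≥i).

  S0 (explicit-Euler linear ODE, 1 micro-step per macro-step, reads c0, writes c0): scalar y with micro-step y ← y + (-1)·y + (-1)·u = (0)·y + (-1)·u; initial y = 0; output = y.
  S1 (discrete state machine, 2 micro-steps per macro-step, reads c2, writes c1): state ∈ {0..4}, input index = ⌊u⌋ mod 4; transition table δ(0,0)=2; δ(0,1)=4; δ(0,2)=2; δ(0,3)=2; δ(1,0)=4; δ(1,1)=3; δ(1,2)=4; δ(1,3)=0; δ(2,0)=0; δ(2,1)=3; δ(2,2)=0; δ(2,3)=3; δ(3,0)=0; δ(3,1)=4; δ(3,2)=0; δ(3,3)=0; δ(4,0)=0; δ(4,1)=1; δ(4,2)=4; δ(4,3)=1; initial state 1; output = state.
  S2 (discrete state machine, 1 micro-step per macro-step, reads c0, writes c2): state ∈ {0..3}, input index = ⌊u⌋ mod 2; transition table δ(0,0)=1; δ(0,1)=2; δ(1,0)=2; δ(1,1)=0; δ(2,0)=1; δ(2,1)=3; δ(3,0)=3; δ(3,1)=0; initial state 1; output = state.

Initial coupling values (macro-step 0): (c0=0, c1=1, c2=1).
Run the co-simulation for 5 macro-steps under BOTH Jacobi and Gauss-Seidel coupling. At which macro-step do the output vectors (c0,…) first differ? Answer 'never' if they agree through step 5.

first divergence at macro-step: never

[Jacobi] macro 1: S0 reads c0=0 → after 1×micro: 0; S1 reads c2=1 → after 2×micro: 4; S2 reads c0=0 → after 1×micro: 2 ⇒ (c0=0, c1=4, c2=2)
[Jacobi] macro 2: S0 reads c0=0 → after 1×micro: 0; S1 reads c2=2 → after 2×micro: 4; S2 reads c0=0 → after 1×micro: 1 ⇒ (c0=0, c1=4, c2=1)
[Jacobi] macro 3: S0 reads c0=0 → after 1×micro: 0; S1 reads c2=1 → after 2×micro: 3; S2 reads c0=0 → after 1×micro: 2 ⇒ (c0=0, c1=3, c2=2)
[Jacobi] macro 4: S0 reads c0=0 → after 1×micro: 0; S1 reads c2=2 → after 2×micro: 2; S2 reads c0=0 → after 1×micro: 1 ⇒ (c0=0, c1=2, c2=1)
[Jacobi] macro 5: S0 reads c0=0 → after 1×micro: 0; S1 reads c2=1 → after 2×micro: 4; S2 reads c0=0 → after 1×micro: 2 ⇒ (c0=0, c1=4, c2=2)
[Gauss-Seidel] macro 1: S0 reads c0=0 → after 1×micro: 0; S1 reads c2=1 → after 2×micro: 4; S2 reads c0=0 → after 1×micro: 2 ⇒ (c0=0, c1=4, c2=2)
[Gauss-Seidel] macro 2: S0 reads c0=0 → after 1×micro: 0; S1 reads c2=2 → after 2×micro: 4; S2 reads c0=0 → after 1×micro: 1 ⇒ (c0=0, c1=4, c2=1)
[Gauss-Seidel] macro 3: S0 reads c0=0 → after 1×micro: 0; S1 reads c2=1 → after 2×micro: 3; S2 reads c0=0 → after 1×micro: 2 ⇒ (c0=0, c1=3, c2=2)
[Gauss-Seidel] macro 4: S0 reads c0=0 → after 1×micro: 0; S1 reads c2=2 → after 2×micro: 2; S2 reads c0=0 → after 1×micro: 1 ⇒ (c0=0, c1=2, c2=1)
[Gauss-Seidel] macro 5: S0 reads c0=0 → after 1×micro: 0; S1 reads c2=1 → after 2×micro: 4; S2 reads c0=0 → after 1×micro: 2 ⇒ (c0=0, c1=4, c2=2)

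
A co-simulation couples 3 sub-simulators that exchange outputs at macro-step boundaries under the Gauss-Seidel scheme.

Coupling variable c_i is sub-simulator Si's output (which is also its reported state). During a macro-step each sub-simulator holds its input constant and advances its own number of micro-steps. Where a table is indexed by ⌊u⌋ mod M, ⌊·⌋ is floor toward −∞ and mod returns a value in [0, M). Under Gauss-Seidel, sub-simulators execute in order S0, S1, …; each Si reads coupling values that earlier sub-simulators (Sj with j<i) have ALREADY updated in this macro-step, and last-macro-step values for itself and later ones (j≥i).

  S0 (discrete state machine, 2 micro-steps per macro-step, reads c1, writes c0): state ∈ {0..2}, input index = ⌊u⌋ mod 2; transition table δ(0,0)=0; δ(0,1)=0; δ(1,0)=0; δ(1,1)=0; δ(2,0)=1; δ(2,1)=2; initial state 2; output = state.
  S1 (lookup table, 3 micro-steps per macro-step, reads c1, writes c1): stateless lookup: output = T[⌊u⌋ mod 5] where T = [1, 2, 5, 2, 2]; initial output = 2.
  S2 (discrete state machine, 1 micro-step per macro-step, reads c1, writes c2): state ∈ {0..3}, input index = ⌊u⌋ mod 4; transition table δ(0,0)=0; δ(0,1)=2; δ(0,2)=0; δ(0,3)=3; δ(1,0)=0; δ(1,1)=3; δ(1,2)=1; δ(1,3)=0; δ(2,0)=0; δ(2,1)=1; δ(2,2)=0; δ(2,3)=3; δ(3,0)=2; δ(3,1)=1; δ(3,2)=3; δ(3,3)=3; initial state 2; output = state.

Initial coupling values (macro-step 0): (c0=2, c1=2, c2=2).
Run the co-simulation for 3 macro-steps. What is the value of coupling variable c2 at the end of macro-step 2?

c2 at macro-step 2 = 3

macro 1: S0 reads c1=2 → after 2×micro: 0; S1 reads c1=2 → after 3×micro: 5; S2 reads c1=5 → after 1×micro: 1 ⇒ (c0=0, c1=5, c2=1)
macro 2: S0 reads c1=5 → after 2×micro: 0; S1 reads c1=5 → after 3×micro: 1; S2 reads c1=1 → after 1×micro: 3 ⇒ (c0=0, c1=1, c2=3)
macro 3: S0 reads c1=1 → after 2×micro: 0; S1 reads c1=1 → after 3×micro: 2; S2 reads c1=2 → after 1×micro: 3 ⇒ (c0=0, c1=2, c2=3)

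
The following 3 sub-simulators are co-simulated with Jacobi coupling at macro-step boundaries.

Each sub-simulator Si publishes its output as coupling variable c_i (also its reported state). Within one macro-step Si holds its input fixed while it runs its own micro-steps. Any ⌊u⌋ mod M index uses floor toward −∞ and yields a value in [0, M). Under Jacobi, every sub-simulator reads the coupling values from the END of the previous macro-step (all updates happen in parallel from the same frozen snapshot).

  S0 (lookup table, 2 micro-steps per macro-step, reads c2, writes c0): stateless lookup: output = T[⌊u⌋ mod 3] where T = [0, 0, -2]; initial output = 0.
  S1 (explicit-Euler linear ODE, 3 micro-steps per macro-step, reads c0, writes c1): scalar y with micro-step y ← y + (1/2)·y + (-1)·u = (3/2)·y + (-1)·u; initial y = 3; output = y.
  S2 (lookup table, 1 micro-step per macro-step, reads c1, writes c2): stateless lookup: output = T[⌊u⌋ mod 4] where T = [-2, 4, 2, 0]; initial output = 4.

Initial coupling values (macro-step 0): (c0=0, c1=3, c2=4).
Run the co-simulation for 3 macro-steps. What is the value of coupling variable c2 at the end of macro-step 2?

c2 at macro-step 2 = 2

macro 1: S0 reads c2=4 → after 2×micro: 0; S1 reads c0=0 → after 3×micro: 81/8; S2 reads c1=3 → after 1×micro: 0 ⇒ (c0=0, c1=81/8, c2=0)
macro 2: S0 reads c2=0 → after 2×micro: 0; S1 reads c0=0 → after 3×micro: 2187/64; S2 reads c1=81/8 → after 1×micro: 2 ⇒ (c0=0, c1=2187/64, c2=2)
macro 3: S0 reads c2=2 → after 2×micro: -2; S1 reads c0=0 → after 3×micro: 59049/512; S2 reads c1=2187/64 → after 1×micro: 2 ⇒ (c0=-2, c1=59049/512, c2=2)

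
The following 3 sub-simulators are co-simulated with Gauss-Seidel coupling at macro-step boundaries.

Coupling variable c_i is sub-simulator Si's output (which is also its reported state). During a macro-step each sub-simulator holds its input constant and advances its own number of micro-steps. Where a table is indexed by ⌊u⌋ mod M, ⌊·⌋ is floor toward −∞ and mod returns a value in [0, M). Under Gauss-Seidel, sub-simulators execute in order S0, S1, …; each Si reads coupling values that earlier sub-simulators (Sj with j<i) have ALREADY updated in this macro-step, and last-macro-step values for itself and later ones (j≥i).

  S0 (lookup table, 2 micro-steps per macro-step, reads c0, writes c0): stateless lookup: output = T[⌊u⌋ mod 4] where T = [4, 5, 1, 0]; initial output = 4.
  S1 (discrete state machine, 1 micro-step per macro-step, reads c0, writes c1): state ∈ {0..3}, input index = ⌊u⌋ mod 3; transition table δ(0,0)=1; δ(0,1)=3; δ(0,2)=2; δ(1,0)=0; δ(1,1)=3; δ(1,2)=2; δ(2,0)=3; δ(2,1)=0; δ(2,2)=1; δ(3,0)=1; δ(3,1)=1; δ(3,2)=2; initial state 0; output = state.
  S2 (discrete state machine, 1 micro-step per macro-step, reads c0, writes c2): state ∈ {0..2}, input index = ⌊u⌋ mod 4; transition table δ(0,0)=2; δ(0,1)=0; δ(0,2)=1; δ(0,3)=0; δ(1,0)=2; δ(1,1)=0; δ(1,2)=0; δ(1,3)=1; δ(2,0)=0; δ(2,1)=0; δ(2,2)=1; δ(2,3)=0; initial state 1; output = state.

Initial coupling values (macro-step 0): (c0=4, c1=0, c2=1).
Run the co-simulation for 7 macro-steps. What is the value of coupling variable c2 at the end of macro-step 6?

c2 at macro-step 6 = 0

macro 1: S0 reads c0=4 → after 2×micro: 4; S1 reads c0=4 → after 1×micro: 3; S2 reads c0=4 → after 1×micro: 2 ⇒ (c0=4, c1=3, c2=2)
macro 2: S0 reads c0=4 → after 2×micro: 4; S1 reads c0=4 → after 1×micro: 1; S2 reads c0=4 → after 1×micro: 0 ⇒ (c0=4, c1=1, c2=0)
macro 3: S0 reads c0=4 → after 2×micro: 4; S1 reads c0=4 → after 1×micro: 3; S2 reads c0=4 → after 1×micro: 2 ⇒ (c0=4, c1=3, c2=2)
macro 4: S0 reads c0=4 → after 2×micro: 4; S1 reads c0=4 → after 1×micro: 1; S2 reads c0=4 → after 1×micro: 0 ⇒ (c0=4, c1=1, c2=0)
macro 5: S0 reads c0=4 → after 2×micro: 4; S1 reads c0=4 → after 1×micro: 3; S2 reads c0=4 → after 1×micro: 2 ⇒ (c0=4, c1=3, c2=2)
macro 6: S0 reads c0=4 → after 2×micro: 4; S1 reads c0=4 → after 1×micro: 1; S2 reads c0=4 → after 1×micro: 0 ⇒ (c0=4, c1=1, c2=0)
macro 7: S0 reads c0=4 → after 2×micro: 4; S1 reads c0=4 → after 1×micro: 3; S2 reads c0=4 → after 1×micro: 2 ⇒ (c0=4, c1=3, c2=2)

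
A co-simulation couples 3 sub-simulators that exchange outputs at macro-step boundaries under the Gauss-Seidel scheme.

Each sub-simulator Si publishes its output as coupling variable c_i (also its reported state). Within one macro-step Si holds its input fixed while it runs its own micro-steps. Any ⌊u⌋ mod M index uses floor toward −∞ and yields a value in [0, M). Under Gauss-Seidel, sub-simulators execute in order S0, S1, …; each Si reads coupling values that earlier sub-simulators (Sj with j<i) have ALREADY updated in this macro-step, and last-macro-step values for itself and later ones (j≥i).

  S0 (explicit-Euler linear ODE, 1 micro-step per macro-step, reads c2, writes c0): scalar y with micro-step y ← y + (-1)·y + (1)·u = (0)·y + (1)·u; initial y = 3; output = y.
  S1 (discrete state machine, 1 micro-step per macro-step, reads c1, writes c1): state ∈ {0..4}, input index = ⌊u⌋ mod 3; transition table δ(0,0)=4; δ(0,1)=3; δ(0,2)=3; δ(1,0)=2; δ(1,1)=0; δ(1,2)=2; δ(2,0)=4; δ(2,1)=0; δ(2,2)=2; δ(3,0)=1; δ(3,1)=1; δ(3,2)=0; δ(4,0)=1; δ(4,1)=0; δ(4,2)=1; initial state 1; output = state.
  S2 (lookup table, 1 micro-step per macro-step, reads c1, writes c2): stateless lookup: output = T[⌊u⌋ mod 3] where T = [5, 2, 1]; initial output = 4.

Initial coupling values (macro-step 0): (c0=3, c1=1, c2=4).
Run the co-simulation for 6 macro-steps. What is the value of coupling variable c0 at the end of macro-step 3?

c0 at macro-step 3 = 2

macro 1: S0 reads c2=4 → after 1×micro: 4; S1 reads c1=1 → after 1×micro: 0; S2 reads c1=0 → after 1×micro: 5 ⇒ (c0=4, c1=0, c2=5)
macro 2: S0 reads c2=5 → after 1×micro: 5; S1 reads c1=0 → after 1×micro: 4; S2 reads c1=4 → after 1×micro: 2 ⇒ (c0=5, c1=4, c2=2)
macro 3: S0 reads c2=2 → after 1×micro: 2; S1 reads c1=4 → after 1×micro: 0; S2 reads c1=0 → after 1×micro: 5 ⇒ (c0=2, c1=0, c2=5)
macro 4: S0 reads c2=5 → after 1×micro: 5; S1 reads c1=0 → after 1×micro: 4; S2 reads c1=4 → after 1×micro: 2 ⇒ (c0=5, c1=4, c2=2)
macro 5: S0 reads c2=2 → after 1×micro: 2; S1 reads c1=4 → after 1×micro: 0; S2 reads c1=0 → after 1×micro: 5 ⇒ (c0=2, c1=0, c2=5)
macro 6: S0 reads c2=5 → after 1×micro: 5; S1 reads c1=0 → after 1×micro: 4; S2 reads c1=4 → after 1×micro: 2 ⇒ (c0=5, c1=4, c2=2)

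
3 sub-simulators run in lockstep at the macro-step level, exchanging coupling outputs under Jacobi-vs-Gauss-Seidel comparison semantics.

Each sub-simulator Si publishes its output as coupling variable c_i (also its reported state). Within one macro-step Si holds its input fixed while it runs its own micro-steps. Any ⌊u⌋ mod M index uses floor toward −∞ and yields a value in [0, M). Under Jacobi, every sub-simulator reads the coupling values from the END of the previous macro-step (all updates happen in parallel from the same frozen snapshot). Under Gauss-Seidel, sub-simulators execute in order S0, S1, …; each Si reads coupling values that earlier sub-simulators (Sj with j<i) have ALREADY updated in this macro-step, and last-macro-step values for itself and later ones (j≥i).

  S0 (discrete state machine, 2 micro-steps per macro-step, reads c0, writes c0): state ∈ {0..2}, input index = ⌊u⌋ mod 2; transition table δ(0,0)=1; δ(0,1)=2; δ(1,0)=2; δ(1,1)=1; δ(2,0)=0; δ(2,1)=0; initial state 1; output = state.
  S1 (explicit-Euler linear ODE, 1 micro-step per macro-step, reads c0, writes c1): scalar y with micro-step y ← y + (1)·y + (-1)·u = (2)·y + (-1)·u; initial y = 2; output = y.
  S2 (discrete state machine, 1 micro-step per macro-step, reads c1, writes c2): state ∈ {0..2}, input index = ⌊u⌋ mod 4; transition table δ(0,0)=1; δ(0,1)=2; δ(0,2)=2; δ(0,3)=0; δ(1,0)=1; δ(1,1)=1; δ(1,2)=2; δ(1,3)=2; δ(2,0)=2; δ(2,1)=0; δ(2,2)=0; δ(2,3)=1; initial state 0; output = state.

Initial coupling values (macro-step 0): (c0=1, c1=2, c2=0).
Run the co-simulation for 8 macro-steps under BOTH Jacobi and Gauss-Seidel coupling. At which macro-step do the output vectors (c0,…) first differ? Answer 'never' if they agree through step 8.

first divergence at macro-step: 1

[Jacobi] macro 1: S0 reads c0=1 → after 2×micro: 1; S1 reads c0=1 → after 1×micro: 3; S2 reads c1=2 → after 1×micro: 2 ⇒ (c0=1, c1=3, c2=2)
[Jacobi] macro 2: S0 reads c0=1 → after 2×micro: 1; S1 reads c0=1 → after 1×micro: 5; S2 reads c1=3 → after 1×micro: 1 ⇒ (c0=1, c1=5, c2=1)
[Jacobi] macro 3: S0 reads c0=1 → after 2×micro: 1; S1 reads c0=1 → after 1×micro: 9; S2 reads c1=5 → after 1×micro: 1 ⇒ (c0=1, c1=9, c2=1)
[Jacobi] macro 4: S0 reads c0=1 → after 2×micro: 1; S1 reads c0=1 → after 1×micro: 17; S2 reads c1=9 → after 1×micro: 1 ⇒ (c0=1, c1=17, c2=1)
[Jacobi] macro 5: S0 reads c0=1 → after 2×micro: 1; S1 reads c0=1 → after 1×micro: 33; S2 reads c1=17 → after 1×micro: 1 ⇒ (c0=1, c1=33, c2=1)
[Jacobi] macro 6: S0 reads c0=1 → after 2×micro: 1; S1 reads c0=1 → after 1×micro: 65; S2 reads c1=33 → after 1×micro: 1 ⇒ (c0=1, c1=65, c2=1)
[Jacobi] macro 7: S0 reads c0=1 → after 2×micro: 1; S1 reads c0=1 → after 1×micro: 129; S2 reads c1=65 → after 1×micro: 1 ⇒ (c0=1, c1=129, c2=1)
[Jacobi] macro 8: S0 reads c0=1 → after 2×micro: 1; S1 reads c0=1 → after 1×micro: 257; S2 reads c1=129 → after 1×micro: 1 ⇒ (c0=1, c1=257, c2=1)
[Gauss-Seidel] macro 1: S0 reads c0=1 → after 2×micro: 1; S1 reads c0=1 → after 1×micro: 3; S2 reads c1=3 → after 1×micro: 0 ⇒ (c0=1, c1=3, c2=0)
[Gauss-Seidel] macro 2: S0 reads c0=1 → after 2×micro: 1; S1 reads c0=1 → after 1×micro: 5; S2 reads c1=5 → after 1×micro: 2 ⇒ (c0=1, c1=5, c2=2)
[Gauss-Seidel] macro 3: S0 reads c0=1 → after 2×micro: 1; S1 reads c0=1 → after 1×micro: 9; S2 reads c1=9 → after 1×micro: 0 ⇒ (c0=1, c1=9, c2=0)
[Gauss-Seidel] macro 4: S0 reads c0=1 → after 2×micro: 1; S1 reads c0=1 → after 1×micro: 17; S2 reads c1=17 → after 1×micro: 2 ⇒ (c0=1, c1=17, c2=2)
[Gauss-Seidel] macro 5: S0 reads c0=1 → after 2×micro: 1; S1 reads c0=1 → after 1×micro: 33; S2 reads c1=33 → after 1×micro: 0 ⇒ (c0=1, c1=33, c2=0)
[Gauss-Seidel] macro 6: S0 reads c0=1 → after 2×micro: 1; S1 reads c0=1 → after 1×micro: 65; S2 reads c1=65 → after 1×micro: 2 ⇒ (c0=1, c1=65, c2=2)
[Gauss-Seidel] macro 7: S0 reads c0=1 → after 2×micro: 1; S1 reads c0=1 → after 1×micro: 129; S2 reads c1=129 → after 1×micro: 0 ⇒ (c0=1, c1=129, c2=0)
[Gauss-Seidel] macro 8: S0 reads c0=1 → after 2×micro: 1; S1 reads c0=1 → after 1×micro: 257; S2 reads c1=257 → after 1×micro: 2 ⇒ (c0=1, c1=257, c2=2)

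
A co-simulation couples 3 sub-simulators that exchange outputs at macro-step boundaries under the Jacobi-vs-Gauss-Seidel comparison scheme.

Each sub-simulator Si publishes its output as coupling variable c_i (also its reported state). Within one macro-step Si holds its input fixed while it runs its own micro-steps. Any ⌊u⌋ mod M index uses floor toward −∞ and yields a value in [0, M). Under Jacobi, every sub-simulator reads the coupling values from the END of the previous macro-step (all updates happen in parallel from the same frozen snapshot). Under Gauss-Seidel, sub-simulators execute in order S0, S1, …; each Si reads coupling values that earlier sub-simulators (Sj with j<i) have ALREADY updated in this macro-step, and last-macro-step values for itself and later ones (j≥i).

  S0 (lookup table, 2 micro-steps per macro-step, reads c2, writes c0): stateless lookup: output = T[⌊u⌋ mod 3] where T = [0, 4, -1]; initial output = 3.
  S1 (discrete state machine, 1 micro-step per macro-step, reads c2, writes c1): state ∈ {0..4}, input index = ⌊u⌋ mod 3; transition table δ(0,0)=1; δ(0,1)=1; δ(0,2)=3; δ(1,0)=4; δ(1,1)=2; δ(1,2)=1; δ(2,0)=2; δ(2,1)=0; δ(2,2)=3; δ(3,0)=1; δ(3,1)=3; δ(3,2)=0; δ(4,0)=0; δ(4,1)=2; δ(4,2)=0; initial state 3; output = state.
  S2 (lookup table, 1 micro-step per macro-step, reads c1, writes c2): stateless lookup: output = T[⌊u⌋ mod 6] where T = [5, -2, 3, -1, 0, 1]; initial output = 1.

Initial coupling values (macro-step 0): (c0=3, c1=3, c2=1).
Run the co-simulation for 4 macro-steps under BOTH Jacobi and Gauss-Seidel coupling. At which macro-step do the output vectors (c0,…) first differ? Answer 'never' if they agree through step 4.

[Jacobi] macro 1: S0 reads c2=1 → after 2×micro: 4; S1 reads c2=1 → after 1×micro: 3; S2 reads c1=3 → after 1×micro: -1 ⇒ (c0=4, c1=3, c2=-1)
[Jacobi] macro 2: S0 reads c2=-1 → after 2×micro: -1; S1 reads c2=-1 → after 1×micro: 0; S2 reads c1=3 → after 1×micro: -1 ⇒ (c0=-1, c1=0, c2=-1)
[Jacobi] macro 3: S0 reads c2=-1 → after 2×micro: -1; S1 reads c2=-1 → after 1×micro: 3; S2 reads c1=0 → after 1×micro: 5 ⇒ (c0=-1, c1=3, c2=5)
[Jacobi] macro 4: S0 reads c2=5 → after 2×micro: -1; S1 reads c2=5 → after 1×micro: 0; S2 reads c1=3 → after 1×micro: -1 ⇒ (c0=-1, c1=0, c2=-1)
[Gauss-Seidel] macro 1: S0 reads c2=1 → after 2×micro: 4; S1 reads c2=1 → after 1×micro: 3; S2 reads c1=3 → after 1×micro: -1 ⇒ (c0=4, c1=3, c2=-1)
[Gauss-Seidel] macro 2: S0 reads c2=-1 → after 2×micro: -1; S1 reads c2=-1 → after 1×micro: 0; S2 reads c1=0 → after 1×micro: 5 ⇒ (c0=-1, c1=0, c2=5)
[Gauss-Seidel] macro 3: S0 reads c2=5 → after 2×micro: -1; S1 reads c2=5 → after 1×micro: 3; S2 reads c1=3 → after 1×micro: -1 ⇒ (c0=-1, c1=3, c2=-1)
[Gauss-Seidel] macro 4: S0 reads c2=-1 → after 2×micro: -1; S1 reads c2=-1 → after 1×micro: 0; S2 reads c1=0 → after 1×micro: 5 ⇒ (c0=-1, c1=0, c2=5)

first divergence at macro-step: 2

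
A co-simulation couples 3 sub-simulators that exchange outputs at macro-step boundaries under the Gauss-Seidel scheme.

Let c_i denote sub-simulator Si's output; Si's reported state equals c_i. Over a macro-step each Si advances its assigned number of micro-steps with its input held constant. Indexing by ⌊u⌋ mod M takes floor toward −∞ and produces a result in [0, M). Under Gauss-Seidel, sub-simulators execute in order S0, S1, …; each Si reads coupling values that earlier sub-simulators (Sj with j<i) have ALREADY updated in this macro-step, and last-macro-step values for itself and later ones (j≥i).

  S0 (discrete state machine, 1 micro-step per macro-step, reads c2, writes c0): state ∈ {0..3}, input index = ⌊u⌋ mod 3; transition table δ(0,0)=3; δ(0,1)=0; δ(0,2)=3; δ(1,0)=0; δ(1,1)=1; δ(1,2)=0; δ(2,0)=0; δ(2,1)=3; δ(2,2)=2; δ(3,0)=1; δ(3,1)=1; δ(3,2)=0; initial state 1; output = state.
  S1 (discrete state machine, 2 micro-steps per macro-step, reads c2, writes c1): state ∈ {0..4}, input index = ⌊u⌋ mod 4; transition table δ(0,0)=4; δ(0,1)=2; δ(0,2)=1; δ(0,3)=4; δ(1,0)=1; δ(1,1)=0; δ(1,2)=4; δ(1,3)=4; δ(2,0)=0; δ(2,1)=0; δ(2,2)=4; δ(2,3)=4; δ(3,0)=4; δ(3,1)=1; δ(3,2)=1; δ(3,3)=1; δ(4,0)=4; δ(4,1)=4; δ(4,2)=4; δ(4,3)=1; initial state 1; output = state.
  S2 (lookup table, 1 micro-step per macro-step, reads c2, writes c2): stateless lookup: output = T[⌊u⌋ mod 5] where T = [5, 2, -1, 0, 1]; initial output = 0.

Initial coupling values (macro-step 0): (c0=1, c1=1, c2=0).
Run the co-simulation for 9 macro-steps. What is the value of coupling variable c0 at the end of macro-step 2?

c0 at macro-step 2 = 3

macro 1: S0 reads c2=0 → after 1×micro: 0; S1 reads c2=0 → after 2×micro: 1; S2 reads c2=0 → after 1×micro: 5 ⇒ (c0=0, c1=1, c2=5)
macro 2: S0 reads c2=5 → after 1×micro: 3; S1 reads c2=5 → after 2×micro: 2; S2 reads c2=5 → after 1×micro: 5 ⇒ (c0=3, c1=2, c2=5)
macro 3: S0 reads c2=5 → after 1×micro: 0; S1 reads c2=5 → after 2×micro: 2; S2 reads c2=5 → after 1×micro: 5 ⇒ (c0=0, c1=2, c2=5)
macro 4: S0 reads c2=5 → after 1×micro: 3; S1 reads c2=5 → after 2×micro: 2; S2 reads c2=5 → after 1×micro: 5 ⇒ (c0=3, c1=2, c2=5)
macro 5: S0 reads c2=5 → after 1×micro: 0; S1 reads c2=5 → after 2×micro: 2; S2 reads c2=5 → after 1×micro: 5 ⇒ (c0=0, c1=2, c2=5)
macro 6: S0 reads c2=5 → after 1×micro: 3; S1 reads c2=5 → after 2×micro: 2; S2 reads c2=5 → after 1×micro: 5 ⇒ (c0=3, c1=2, c2=5)
macro 7: S0 reads c2=5 → after 1×micro: 0; S1 reads c2=5 → after 2×micro: 2; S2 reads c2=5 → after 1×micro: 5 ⇒ (c0=0, c1=2, c2=5)
macro 8: S0 reads c2=5 → after 1×micro: 3; S1 reads c2=5 → after 2×micro: 2; S2 reads c2=5 → after 1×micro: 5 ⇒ (c0=3, c1=2, c2=5)
macro 9: S0 reads c2=5 → after 1×micro: 0; S1 reads c2=5 → after 2×micro: 2; S2 reads c2=5 → after 1×micro: 5 ⇒ (c0=0, c1=2, c2=5)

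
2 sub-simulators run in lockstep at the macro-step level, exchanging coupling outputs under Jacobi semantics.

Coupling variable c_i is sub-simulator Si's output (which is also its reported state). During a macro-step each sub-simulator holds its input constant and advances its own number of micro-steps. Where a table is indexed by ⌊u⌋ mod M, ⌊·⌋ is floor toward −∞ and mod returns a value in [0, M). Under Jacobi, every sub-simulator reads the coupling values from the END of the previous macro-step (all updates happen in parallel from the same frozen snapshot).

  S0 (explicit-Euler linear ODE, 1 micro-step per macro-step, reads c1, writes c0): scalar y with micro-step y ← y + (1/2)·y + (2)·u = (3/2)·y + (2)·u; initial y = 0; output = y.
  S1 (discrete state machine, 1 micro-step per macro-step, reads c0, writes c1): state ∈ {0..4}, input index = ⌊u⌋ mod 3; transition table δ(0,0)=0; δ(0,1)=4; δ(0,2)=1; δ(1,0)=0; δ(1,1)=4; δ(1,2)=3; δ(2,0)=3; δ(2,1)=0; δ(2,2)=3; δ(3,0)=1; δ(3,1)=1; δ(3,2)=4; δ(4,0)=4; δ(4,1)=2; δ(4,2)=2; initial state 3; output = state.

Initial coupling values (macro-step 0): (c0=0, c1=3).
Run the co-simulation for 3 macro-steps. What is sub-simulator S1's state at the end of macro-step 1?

S1 state at macro-step 1 = 1

macro 1: S0 reads c1=3 → after 1×micro: 6; S1 reads c0=0 → after 1×micro: 1 ⇒ (c0=6, c1=1)
macro 2: S0 reads c1=1 → after 1×micro: 11; S1 reads c0=6 → after 1×micro: 0 ⇒ (c0=11, c1=0)
macro 3: S0 reads c1=0 → after 1×micro: 33/2; S1 reads c0=11 → after 1×micro: 1 ⇒ (c0=33/2, c1=1)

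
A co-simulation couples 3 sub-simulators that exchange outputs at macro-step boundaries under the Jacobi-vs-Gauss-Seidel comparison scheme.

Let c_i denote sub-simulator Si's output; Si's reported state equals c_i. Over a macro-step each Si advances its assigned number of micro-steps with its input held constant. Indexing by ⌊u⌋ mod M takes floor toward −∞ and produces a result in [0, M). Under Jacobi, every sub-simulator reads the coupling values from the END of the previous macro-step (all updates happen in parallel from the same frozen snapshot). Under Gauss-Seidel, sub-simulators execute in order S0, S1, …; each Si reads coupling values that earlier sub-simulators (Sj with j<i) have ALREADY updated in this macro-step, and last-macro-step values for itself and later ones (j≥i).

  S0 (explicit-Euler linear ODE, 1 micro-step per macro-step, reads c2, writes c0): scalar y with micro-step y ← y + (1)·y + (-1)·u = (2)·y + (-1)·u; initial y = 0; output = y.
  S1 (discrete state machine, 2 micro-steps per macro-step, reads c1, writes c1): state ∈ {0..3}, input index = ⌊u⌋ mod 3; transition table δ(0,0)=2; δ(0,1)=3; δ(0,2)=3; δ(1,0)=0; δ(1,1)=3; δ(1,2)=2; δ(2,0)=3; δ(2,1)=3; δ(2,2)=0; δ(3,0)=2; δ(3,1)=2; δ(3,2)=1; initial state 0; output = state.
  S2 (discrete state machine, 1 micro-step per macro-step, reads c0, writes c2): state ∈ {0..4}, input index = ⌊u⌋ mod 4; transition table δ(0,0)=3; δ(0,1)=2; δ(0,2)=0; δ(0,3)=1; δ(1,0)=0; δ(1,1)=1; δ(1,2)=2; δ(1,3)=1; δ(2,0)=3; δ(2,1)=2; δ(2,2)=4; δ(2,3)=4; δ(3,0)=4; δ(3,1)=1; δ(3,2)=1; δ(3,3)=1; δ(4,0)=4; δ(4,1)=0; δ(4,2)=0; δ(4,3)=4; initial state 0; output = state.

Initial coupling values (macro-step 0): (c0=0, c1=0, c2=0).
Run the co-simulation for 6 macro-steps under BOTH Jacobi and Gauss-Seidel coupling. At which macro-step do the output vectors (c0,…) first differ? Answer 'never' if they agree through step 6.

first divergence at macro-step: 2

[Jacobi] macro 1: S0 reads c2=0 → after 1×micro: 0; S1 reads c1=0 → after 2×micro: 3; S2 reads c0=0 → after 1×micro: 3 ⇒ (c0=0, c1=3, c2=3)
[Jacobi] macro 2: S0 reads c2=3 → after 1×micro: -3; S1 reads c1=3 → after 2×micro: 3; S2 reads c0=0 → after 1×micro: 4 ⇒ (c0=-3, c1=3, c2=4)
[Jacobi] macro 3: S0 reads c2=4 → after 1×micro: -10; S1 reads c1=3 → after 2×micro: 3; S2 reads c0=-3 → after 1×micro: 0 ⇒ (c0=-10, c1=3, c2=0)
[Jacobi] macro 4: S0 reads c2=0 → after 1×micro: -20; S1 reads c1=3 → after 2×micro: 3; S2 reads c0=-10 → after 1×micro: 0 ⇒ (c0=-20, c1=3, c2=0)
[Jacobi] macro 5: S0 reads c2=0 → after 1×micro: -40; S1 reads c1=3 → after 2×micro: 3; S2 reads c0=-20 → after 1×micro: 3 ⇒ (c0=-40, c1=3, c2=3)
[Jacobi] macro 6: S0 reads c2=3 → after 1×micro: -83; S1 reads c1=3 → after 2×micro: 3; S2 reads c0=-40 → after 1×micro: 4 ⇒ (c0=-83, c1=3, c2=4)
[Gauss-Seidel] macro 1: S0 reads c2=0 → after 1×micro: 0; S1 reads c1=0 → after 2×micro: 3; S2 reads c0=0 → after 1×micro: 3 ⇒ (c0=0, c1=3, c2=3)
[Gauss-Seidel] macro 2: S0 reads c2=3 → after 1×micro: -3; S1 reads c1=3 → after 2×micro: 3; S2 reads c0=-3 → after 1×micro: 1 ⇒ (c0=-3, c1=3, c2=1)
[Gauss-Seidel] macro 3: S0 reads c2=1 → after 1×micro: -7; S1 reads c1=3 → after 2×micro: 3; S2 reads c0=-7 → after 1×micro: 1 ⇒ (c0=-7, c1=3, c2=1)
[Gauss-Seidel] macro 4: S0 reads c2=1 → after 1×micro: -15; S1 reads c1=3 → after 2×micro: 3; S2 reads c0=-15 → after 1×micro: 1 ⇒ (c0=-15, c1=3, c2=1)
[Gauss-Seidel] macro 5: S0 reads c2=1 → after 1×micro: -31; S1 reads c1=3 → after 2×micro: 3; S2 reads c0=-31 → after 1×micro: 1 ⇒ (c0=-31, c1=3, c2=1)
[Gauss-Seidel] macro 6: S0 reads c2=1 → after 1×micro: -63; S1 reads c1=3 → after 2×micro: 3; S2 reads c0=-63 → after 1×micro: 1 ⇒ (c0=-63, c1=3, c2=1)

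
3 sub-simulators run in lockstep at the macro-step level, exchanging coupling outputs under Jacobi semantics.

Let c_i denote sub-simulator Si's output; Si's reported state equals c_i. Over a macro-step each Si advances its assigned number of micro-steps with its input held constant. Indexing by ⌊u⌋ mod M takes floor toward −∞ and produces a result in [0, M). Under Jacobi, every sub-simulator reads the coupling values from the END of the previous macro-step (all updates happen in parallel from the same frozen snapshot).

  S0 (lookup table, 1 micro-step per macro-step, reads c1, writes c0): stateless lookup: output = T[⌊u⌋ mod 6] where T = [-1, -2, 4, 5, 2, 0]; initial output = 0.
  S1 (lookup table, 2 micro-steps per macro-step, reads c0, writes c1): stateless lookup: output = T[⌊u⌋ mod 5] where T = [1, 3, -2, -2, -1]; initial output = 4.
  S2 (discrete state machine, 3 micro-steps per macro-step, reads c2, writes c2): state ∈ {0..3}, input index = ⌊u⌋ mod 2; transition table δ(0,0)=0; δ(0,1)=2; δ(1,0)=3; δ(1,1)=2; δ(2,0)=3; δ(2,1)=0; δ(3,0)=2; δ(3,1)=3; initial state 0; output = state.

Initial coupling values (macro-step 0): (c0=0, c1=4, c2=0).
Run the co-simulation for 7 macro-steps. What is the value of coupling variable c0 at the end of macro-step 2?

macro 1: S0 reads c1=4 → after 1×micro: 2; S1 reads c0=0 → after 2×micro: 1; S2 reads c2=0 → after 3×micro: 0 ⇒ (c0=2, c1=1, c2=0)
macro 2: S0 reads c1=1 → after 1×micro: -2; S1 reads c0=2 → after 2×micro: -2; S2 reads c2=0 → after 3×micro: 0 ⇒ (c0=-2, c1=-2, c2=0)
macro 3: S0 reads c1=-2 → after 1×micro: 2; S1 reads c0=-2 → after 2×micro: -2; S2 reads c2=0 → after 3×micro: 0 ⇒ (c0=2, c1=-2, c2=0)
macro 4: S0 reads c1=-2 → after 1×micro: 2; S1 reads c0=2 → after 2×micro: -2; S2 reads c2=0 → after 3×micro: 0 ⇒ (c0=2, c1=-2, c2=0)
macro 5: S0 reads c1=-2 → after 1×micro: 2; S1 reads c0=2 → after 2×micro: -2; S2 reads c2=0 → after 3×micro: 0 ⇒ (c0=2, c1=-2, c2=0)
macro 6: S0 reads c1=-2 → after 1×micro: 2; S1 reads c0=2 → after 2×micro: -2; S2 reads c2=0 → after 3×micro: 0 ⇒ (c0=2, c1=-2, c2=0)
macro 7: S0 reads c1=-2 → after 1×micro: 2; S1 reads c0=2 → after 2×micro: -2; S2 reads c2=0 → after 3×micro: 0 ⇒ (c0=2, c1=-2, c2=0)

c0 at macro-step 2 = -2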